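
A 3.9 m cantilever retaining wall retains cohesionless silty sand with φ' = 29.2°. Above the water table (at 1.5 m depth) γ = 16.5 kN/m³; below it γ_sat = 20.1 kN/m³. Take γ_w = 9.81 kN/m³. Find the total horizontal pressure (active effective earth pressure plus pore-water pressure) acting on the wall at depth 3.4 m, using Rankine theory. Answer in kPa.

33.9 kPa

K_a = (1 − sin φ)/(1 + sin φ) = 0.3442.
γ' = 20.1 − 9.81 = 10.29 kN/m³.
Effective vertical stress at 3.4 m: σ'_v = 16.5×1.5 + 10.29×1.90 = 44.30 kPa.
σ'_h = K_a σ'_v = 0.3442 × 44.30 = 15.25 kPa; u = γ_w × 1.90 = 18.64 kPa.
Total σ_h = 15.25 + 18.64 = 33.89 kPa.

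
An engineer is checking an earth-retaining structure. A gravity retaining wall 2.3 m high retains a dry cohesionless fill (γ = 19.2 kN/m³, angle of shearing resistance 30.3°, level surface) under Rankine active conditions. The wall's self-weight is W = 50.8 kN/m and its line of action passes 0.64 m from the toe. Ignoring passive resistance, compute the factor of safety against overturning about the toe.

2.54

K_a = tan²(45° − 30.3°/2) = 0.3293.
P_a = ½K_aγH² = 0.5×0.3293×19.2×2.3² = 16.72 kN/m, acting at H/3 = 0.7667 m above the base.
Overturning moment M_o = P_a × H/3 = 16.72 × 0.7667 = 12.82.
Resisting moment M_r = W × 0.64 = 50.8 × 0.64 = 32.51.
FS_overturning = M_r/M_o = 32.51/12.82 = 2.536.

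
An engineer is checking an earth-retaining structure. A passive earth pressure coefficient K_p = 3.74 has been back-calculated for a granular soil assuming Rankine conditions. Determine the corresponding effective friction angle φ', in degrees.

K_p = (1+sin φ)/(1−sin φ) ⇒ sin φ = (K_p − 1)/(K_p + 1) = 0.5781.
φ = arcsin(0.5781) = 35.31°.

35.3°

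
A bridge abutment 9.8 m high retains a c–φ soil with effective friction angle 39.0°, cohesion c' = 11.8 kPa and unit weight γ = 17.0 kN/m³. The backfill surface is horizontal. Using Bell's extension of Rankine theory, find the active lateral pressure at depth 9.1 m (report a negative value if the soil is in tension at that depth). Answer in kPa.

23.9 kPa

K_a = (1 − sin φ)/(1 + sin φ) = 0.2275.
σ_a = K_a γ z − 2c√K_a = 0.2275×17.0×9.1 − 2×11.8×0.4770 = 23.94 kPa.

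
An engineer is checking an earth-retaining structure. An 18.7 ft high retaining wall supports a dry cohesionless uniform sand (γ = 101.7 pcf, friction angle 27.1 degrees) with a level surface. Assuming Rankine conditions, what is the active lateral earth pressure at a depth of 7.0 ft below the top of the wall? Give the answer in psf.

266 psf

K_a = (1 − sin φ)/(1 + sin φ) = 0.3741.
σ_h = K_a γ z = 0.3741 × 101.7 × 7.0 = 266.3 psf.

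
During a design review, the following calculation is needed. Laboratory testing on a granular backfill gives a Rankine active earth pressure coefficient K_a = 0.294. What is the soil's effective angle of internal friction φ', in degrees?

K_a = tan²(45° − φ/2) ⇒ 45° − φ/2 = arctan(√0.294) = 28.47°.
φ = 2(45° − 28.47°) = 33.07°.

33.1°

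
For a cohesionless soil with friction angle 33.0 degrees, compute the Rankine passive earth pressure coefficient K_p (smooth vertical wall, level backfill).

3.39

K_p = (1 + sin φ)/(1 − sin φ) = tan²(45° + 33.0°/2) = 3.392.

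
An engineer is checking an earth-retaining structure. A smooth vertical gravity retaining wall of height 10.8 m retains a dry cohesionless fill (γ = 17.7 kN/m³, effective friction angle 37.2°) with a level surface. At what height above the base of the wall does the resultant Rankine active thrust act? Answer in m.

K_a = 0.2464.
The pressure distribution is triangular, so the resultant acts at H/3 above the base = 10.8/3 = 3.600 m.

3.60 m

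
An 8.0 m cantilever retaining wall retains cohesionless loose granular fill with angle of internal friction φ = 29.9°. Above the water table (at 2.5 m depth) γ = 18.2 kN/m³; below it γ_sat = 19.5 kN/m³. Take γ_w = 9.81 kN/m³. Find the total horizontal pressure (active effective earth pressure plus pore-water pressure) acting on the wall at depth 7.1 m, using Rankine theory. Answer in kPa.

K_a = (1 − sin φ)/(1 + sin φ) = 0.3347.
γ' = 19.5 − 9.81 = 9.690 kN/m³.
Effective vertical stress at 7.1 m: σ'_v = 18.2×2.5 + 9.690×4.60 = 90.07 kPa.
σ'_h = K_a σ'_v = 0.3347 × 90.07 = 30.15 kPa; u = γ_w × 4.60 = 45.13 kPa.
Total σ_h = 30.15 + 45.13 = 75.27 kPa.

75.3 kPa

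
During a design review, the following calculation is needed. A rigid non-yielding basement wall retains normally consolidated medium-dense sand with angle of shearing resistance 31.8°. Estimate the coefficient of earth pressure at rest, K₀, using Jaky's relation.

K₀ = 1 − sin φ' = 1 − sin 31.8° = 0.4730.

0.473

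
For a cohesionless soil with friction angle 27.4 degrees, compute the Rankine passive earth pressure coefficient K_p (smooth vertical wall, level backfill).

K_p = (1 + sin φ)/(1 − sin φ) = tan²(45° + 27.4°/2) = 2.705.

2.71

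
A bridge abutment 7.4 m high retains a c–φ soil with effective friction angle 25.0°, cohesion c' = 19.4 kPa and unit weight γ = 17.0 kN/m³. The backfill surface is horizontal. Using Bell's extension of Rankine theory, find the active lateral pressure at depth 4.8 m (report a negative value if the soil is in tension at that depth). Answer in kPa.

8.40 kPa

K_a = (1 − sin φ)/(1 + sin φ) = 0.4059.
σ_a = K_a γ z − 2c√K_a = 0.4059×17.0×4.8 − 2×19.4×0.6371 = 8.400 kPa.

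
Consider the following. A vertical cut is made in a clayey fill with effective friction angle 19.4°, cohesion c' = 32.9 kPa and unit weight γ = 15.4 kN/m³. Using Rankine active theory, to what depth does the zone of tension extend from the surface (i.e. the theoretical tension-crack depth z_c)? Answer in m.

6.03 m

K_a = tan²(45° − 19.4°/2) = 0.5013; √K_a = 0.7080.
The active pressure is zero where K_a γ z = 2c√K_a, so z_c = 2c/(γ√K_a) = 2×32.9/(15.4×0.7080) = 6.035 m.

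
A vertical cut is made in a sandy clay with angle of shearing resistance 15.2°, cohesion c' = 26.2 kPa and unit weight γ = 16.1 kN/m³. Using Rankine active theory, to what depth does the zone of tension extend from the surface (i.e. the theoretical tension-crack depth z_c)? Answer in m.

K_a = tan²(45° − 15.2°/2) = 0.5845; √K_a = 0.7646.
The active pressure is zero where K_a γ z = 2c√K_a, so z_c = 2c/(γ√K_a) = 2×26.2/(16.1×0.7646) = 4.257 m.

4.26 m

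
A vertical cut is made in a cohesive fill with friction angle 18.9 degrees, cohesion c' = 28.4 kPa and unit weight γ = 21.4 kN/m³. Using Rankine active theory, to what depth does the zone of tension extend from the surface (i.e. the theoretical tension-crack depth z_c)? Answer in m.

3.71 m

K_a = tan²(45° − 18.9°/2) = 0.5107; √K_a = 0.7146.
The active pressure is zero where K_a γ z = 2c√K_a, so z_c = 2c/(γ√K_a) = 2×28.4/(21.4×0.7146) = 3.714 m.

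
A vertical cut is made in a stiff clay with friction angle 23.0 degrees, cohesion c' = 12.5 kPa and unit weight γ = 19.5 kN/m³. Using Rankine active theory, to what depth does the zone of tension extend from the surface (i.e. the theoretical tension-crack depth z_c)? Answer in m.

1.94 m

K_a = tan²(45° − 23.0°/2) = 0.4381; √K_a = 0.6619.
The active pressure is zero where K_a γ z = 2c√K_a, so z_c = 2c/(γ√K_a) = 2×12.5/(19.5×0.6619) = 1.937 m.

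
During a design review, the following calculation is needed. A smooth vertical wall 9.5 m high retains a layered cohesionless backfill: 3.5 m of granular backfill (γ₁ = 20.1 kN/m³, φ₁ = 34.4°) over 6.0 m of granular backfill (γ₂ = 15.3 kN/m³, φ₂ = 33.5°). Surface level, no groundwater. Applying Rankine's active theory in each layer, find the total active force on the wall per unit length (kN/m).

K_a1 = tan²(45°−34.4°/2) = 0.2780; K_a2 = tan²(45°−33.5°/2) = 0.2887.
Layer 1: σ at base = K_a1 γ₁ h₁ = 19.56 kPa; P₁ = ½×19.56×3.5 = 34.22.
Layer 2: σ_v at top = γ₁h₁ = 70.35; σ_h top = K_a2×70.35 = 20.31; σ_h base = K_a2×(70.35+15.3×6.0) = 46.81.
P₂ = ½(20.31+46.81)×6.0 = 201.4. Total P_a = 34.22+201.4 = 235.6 kN/m.

236 kN/m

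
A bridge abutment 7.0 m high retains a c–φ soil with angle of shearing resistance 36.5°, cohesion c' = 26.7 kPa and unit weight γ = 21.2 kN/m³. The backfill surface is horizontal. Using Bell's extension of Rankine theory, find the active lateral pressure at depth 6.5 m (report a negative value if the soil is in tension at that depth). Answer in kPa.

K_a = (1 − sin φ)/(1 + sin φ) = 0.2541.
σ_a = K_a γ z − 2c√K_a = 0.2541×21.2×6.5 − 2×26.7×0.5040 = 8.093 kPa.

8.09 kPa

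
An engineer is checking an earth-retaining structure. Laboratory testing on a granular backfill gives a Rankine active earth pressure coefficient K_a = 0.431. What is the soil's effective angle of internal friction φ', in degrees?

K_a = tan²(45° − φ/2) ⇒ 45° − φ/2 = arctan(√0.431) = 33.29°.
φ = 2(45° − 33.29°) = 23.43°.

23.4°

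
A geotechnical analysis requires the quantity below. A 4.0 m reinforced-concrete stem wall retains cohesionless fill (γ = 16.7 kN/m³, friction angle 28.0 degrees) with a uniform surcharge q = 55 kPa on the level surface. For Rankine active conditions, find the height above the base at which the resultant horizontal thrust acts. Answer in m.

1.75 m

K_a = 0.3610.
Triangular part P₁ = ½K_aγH² = 48.23 at H/3 = 1.333 m; rectangular part P₂ = K_a q H = 79.43 at H/2 = 2.000 m.
ȳ = (P₁·1.333 + P₂·2.000)/(P₁+P₂) = 1.748 m.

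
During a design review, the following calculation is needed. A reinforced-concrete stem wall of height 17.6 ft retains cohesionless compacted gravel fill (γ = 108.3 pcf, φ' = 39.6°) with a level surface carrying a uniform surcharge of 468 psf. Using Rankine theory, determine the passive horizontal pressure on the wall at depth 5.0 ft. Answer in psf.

4560 psf

K_p = (1 + sin φ)/(1 − sin φ) = 4.516.
σ_v = γz + q = 108.3 × 5.0 + 468 = 1010 psf.
σ_h = K_p σ_v = 4.516 × 1010 = 4559 psf.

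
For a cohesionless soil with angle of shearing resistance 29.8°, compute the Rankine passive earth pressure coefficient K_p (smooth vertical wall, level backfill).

K_p = (1 + sin φ)/(1 − sin φ) = tan²(45° + 29.8°/2) = 2.976.

2.98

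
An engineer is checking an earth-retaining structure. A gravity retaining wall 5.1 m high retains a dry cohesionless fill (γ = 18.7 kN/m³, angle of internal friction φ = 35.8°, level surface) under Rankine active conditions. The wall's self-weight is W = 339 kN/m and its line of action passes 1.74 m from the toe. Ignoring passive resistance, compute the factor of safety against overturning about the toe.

K_a = tan²(45° − 35.8°/2) = 0.2619.
P_a = ½K_aγH² = 0.5×0.2619×18.7×5.1² = 63.68 kN/m, acting at H/3 = 1.700 m above the base.
Overturning moment M_o = P_a × H/3 = 63.68 × 1.700 = 108.3.
Resisting moment M_r = W × 1.74 = 339 × 1.74 = 589.9.
FS_overturning = M_r/M_o = 589.9/108.3 = 5.448.

5.45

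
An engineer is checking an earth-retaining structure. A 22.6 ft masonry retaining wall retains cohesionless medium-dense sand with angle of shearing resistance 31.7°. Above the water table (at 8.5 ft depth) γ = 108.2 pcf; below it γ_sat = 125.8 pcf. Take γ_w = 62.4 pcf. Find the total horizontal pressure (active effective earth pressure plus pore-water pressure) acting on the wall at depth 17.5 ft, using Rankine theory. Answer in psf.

K_a = (1 − sin φ)/(1 + sin φ) = 0.3111.
γ' = 125.8 − 62.4 = 63.40 pcf.
Effective vertical stress at 17.5 ft: σ'_v = 108.2×8.5 + 63.40×9.00 = 1490 psf.
σ'_h = K_a σ'_v = 0.3111 × 1490 = 463.6 psf; u = γ_w × 9.00 = 561.6 psf.
Total σ_h = 463.6 + 561.6 = 1025 psf.

1030 psf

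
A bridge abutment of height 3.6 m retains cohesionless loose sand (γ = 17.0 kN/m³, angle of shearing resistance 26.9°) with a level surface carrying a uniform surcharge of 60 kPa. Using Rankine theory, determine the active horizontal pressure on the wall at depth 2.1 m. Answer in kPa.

K_a = (1 − sin φ)/(1 + sin φ) = 0.3770.
σ_v = γz + q = 17.0 × 2.1 + 60 = 95.70 kPa.
σ_h = K_a σ_v = 0.3770 × 95.70 = 36.08 kPa.

36.1 kPa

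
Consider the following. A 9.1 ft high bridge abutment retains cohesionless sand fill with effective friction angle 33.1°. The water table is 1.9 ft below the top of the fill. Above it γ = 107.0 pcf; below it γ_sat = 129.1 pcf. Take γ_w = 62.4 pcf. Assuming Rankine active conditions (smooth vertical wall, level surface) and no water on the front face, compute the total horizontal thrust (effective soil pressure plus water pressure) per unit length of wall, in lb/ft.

2610 lb/ft

K_a = tan²(45° − φ/2) = 0.2936.
γ' = 129.1 − 62.4 = 66.70 pcf. Depth below WT = 7.2 ft.
σ'_h at WT = K_a γ d_w = 59.68 psf; at base = 59.68 + K_a γ' × 7.2 = 200.7 psf.
P₁ (0–1.9 ft) = ½×59.68×1.9 = 56.70. P₂ (1.9–9.1 ft) = ½(59.68+200.7)×7.2 = 937.3.
P_w = ½ γ_w h₂² = 0.5×62.4×7.2² = 1617. Total = 56.70+937.3+1617 = 2611 lb/ft.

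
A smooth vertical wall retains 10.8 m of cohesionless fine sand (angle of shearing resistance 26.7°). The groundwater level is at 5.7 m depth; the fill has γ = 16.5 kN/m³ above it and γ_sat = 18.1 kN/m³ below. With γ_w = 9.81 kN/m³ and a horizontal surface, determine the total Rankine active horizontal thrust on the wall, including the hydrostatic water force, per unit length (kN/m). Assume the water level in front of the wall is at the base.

453 kN/m

K_a = tan²(45° − φ/2) = 0.3800.
γ' = 18.1 − 9.81 = 8.290 kN/m³. Depth below WT = 5.1 m.
σ'_h at WT = K_a γ d_w = 35.74 kPa; at base = 35.74 + K_a γ' × 5.1 = 51.80 kPa.
P₁ (0–5.7 m) = ½×35.74×5.7 = 101.8. P₂ (5.7–10.8 m) = ½(35.74+51.80)×5.1 = 223.2.
P_w = ½ γ_w h₂² = 0.5×9.81×5.1² = 127.6. Total = 101.8+223.2+127.6 = 452.6 kN/m.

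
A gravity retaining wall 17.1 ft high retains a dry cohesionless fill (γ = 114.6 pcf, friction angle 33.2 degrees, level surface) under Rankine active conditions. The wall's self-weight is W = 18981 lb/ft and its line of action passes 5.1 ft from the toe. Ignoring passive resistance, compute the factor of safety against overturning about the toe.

K_a = tan²(45° − 33.2°/2) = 0.2924.
P_a = ½K_aγH² = 0.5×0.2924×114.6×17.1² = 4898 lb/ft, acting at H/3 = 5.700 ft above the base.
Overturning moment M_o = P_a × H/3 = 4898 × 5.700 = 27920.
Resisting moment M_r = W × 5.1 = 18981 × 5.1 = 96800.
FS_overturning = M_r/M_o = 96800/27920 = 3.467.

3.47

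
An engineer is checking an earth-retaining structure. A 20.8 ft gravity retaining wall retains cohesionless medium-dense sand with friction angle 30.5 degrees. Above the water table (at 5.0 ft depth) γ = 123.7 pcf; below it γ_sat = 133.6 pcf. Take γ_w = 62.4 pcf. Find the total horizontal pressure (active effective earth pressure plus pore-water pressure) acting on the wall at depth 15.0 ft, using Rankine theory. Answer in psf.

1060 psf

K_a = (1 − sin φ)/(1 + sin φ) = 0.3267.
γ' = 133.6 − 62.4 = 71.20 pcf.
Effective vertical stress at 15.0 ft: σ'_v = 123.7×5.0 + 71.20×10.0 = 1330 psf.
σ'_h = K_a σ'_v = 0.3267 × 1330 = 434.6 psf; u = γ_w × 10.0 = 624.0 psf.
Total σ_h = 434.6 + 624.0 = 1059 psf.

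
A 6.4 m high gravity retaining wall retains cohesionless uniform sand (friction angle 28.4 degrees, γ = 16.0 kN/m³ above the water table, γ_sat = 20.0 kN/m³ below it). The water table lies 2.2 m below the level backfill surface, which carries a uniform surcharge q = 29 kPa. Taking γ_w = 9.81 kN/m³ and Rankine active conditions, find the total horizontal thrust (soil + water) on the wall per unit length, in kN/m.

K_a = tan²(45° − φ/2) = 0.3554.
γ' = 20.0 − 9.81 = 10.19 kN/m³. h₂ = H − d_w = 4.2 m.
σ'_h: at surface K_a·q = 10.31; at WT K_a(q+γd_w) = 22.81; at base K_a(q+γd_w+γ'h₂) = 38.02 kPa.
P₁ = ½(10.31+22.81)×2.2 = 36.43; P₂ = ½(22.81+38.02)×4.2 = 127.8; P_w = ½γ_w h₂² = 86.52.
Total = 36.43+127.8+86.52 = 250.7 kN/m.

251 kN/m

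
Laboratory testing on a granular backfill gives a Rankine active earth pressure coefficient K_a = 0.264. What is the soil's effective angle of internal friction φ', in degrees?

K_a = tan²(45° − φ/2) ⇒ 45° − φ/2 = arctan(√0.264) = 27.19°.
φ = 2(45° − 27.19°) = 35.61°.

35.6°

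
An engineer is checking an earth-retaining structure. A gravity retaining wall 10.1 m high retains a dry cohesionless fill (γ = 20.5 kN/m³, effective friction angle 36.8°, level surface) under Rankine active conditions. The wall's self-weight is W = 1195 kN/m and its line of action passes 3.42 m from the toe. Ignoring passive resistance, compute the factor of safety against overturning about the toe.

4.63

K_a = tan²(45° − 36.8°/2) = 0.2508.
P_a = ½K_aγH² = 0.5×0.2508×20.5×10.1² = 262.2 kN/m, acting at H/3 = 3.367 m above the base.
Overturning moment M_o = P_a × H/3 = 262.2 × 3.367 = 882.7.
Resisting moment M_r = W × 3.42 = 1195 × 3.42 = 4087.
FS_overturning = M_r/M_o = 4087/882.7 = 4.630.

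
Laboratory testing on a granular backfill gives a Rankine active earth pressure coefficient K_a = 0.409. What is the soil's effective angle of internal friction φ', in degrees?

24.8°

K_a = tan²(45° − φ/2) ⇒ 45° − φ/2 = arctan(√0.409) = 32.60°.
φ = 2(45° − 32.60°) = 24.80°.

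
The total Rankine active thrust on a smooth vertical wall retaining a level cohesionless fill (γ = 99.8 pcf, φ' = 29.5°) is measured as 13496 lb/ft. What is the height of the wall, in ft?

K_a = 0.3401. P_a = ½ K_a γ H² ⇒ H = √(2P_a/(K_a γ)).
H = √(2×13496/(0.3401×99.8)) = 28.20 ft.

28.2 ft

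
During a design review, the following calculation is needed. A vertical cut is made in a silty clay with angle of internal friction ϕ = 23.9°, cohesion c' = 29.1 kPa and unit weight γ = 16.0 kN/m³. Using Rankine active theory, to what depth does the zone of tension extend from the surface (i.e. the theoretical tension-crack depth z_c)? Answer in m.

K_a = tan²(45° − 23.9°/2) = 0.4233; √K_a = 0.6506.
The active pressure is zero where K_a γ z = 2c√K_a, so z_c = 2c/(γ√K_a) = 2×29.1/(16.0×0.6506) = 5.591 m.

5.59 m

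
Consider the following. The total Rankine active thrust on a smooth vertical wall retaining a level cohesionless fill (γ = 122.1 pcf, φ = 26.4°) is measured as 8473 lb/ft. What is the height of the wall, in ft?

19.0 ft

K_a = 0.3844. P_a = ½ K_a γ H² ⇒ H = √(2P_a/(K_a γ)).
H = √(2×8473/(0.3844×122.1)) = 19.00 ft.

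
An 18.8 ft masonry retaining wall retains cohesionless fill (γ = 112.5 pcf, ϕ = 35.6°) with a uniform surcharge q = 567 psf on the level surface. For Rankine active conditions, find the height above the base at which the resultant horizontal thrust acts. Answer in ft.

K_a = 0.2641.
Triangular part P₁ = ½K_aγH² = 5251 at H/3 = 6.267 ft; rectangular part P₂ = K_a q H = 2815 at H/2 = 9.400 ft.
ȳ = (P₁·6.267 + P₂·9.400)/(P₁+P₂) = 7.360 ft.

7.36 ft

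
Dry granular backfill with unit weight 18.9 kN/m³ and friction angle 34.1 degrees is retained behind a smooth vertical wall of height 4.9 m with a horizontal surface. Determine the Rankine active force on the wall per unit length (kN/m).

K_a = tan²(45° − φ/2) = 0.2815.
P_a = ½ K_a γ H² = 0.5 × 0.2815 × 18.9 × 4.9² = 63.88 kN/m.

63.9 kN/m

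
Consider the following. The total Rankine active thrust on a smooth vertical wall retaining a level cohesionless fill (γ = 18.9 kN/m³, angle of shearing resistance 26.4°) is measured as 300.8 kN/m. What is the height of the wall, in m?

9.10 m

K_a = 0.3844. P_a = ½ K_a γ H² ⇒ H = √(2P_a/(K_a γ)).
H = √(2×300.8/(0.3844×18.9)) = 9.099 m.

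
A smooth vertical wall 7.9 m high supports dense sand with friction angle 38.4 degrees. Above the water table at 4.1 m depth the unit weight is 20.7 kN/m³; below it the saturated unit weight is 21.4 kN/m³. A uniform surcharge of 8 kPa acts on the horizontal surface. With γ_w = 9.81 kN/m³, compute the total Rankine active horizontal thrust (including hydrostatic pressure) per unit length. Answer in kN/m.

K_a = tan²(45° − φ/2) = 0.2337.
γ' = 21.4 − 9.81 = 11.59 kN/m³. h₂ = H − d_w = 3.8 m.
σ'_h: at surface K_a·q = 1.870; at WT K_a(q+γd_w) = 21.70; at base K_a(q+γd_w+γ'h₂) = 32.00 kPa.
P₁ = ½(1.870+21.70)×4.1 = 48.32; P₂ = ½(21.70+32.00)×3.8 = 102.0; P_w = ½γ_w h₂² = 70.83.
Total = 48.32+102.0+70.83 = 221.2 kN/m.

221 kN/m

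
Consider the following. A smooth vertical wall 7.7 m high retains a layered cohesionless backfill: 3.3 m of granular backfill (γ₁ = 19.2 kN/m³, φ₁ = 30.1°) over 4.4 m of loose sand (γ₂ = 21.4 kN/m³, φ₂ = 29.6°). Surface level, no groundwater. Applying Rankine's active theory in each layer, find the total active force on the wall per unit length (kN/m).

199 kN/m

K_a1 = tan²(45°−30.1°/2) = 0.3320; K_a2 = tan²(45°−29.6°/2) = 0.3387.
Layer 1: σ at base = K_a1 γ₁ h₁ = 21.04 kPa; P₁ = ½×21.04×3.3 = 34.71.
Layer 2: σ_v at top = γ₁h₁ = 63.36; σ_h top = K_a2×63.36 = 21.46; σ_h base = K_a2×(63.36+21.4×4.4) = 53.36.
P₂ = ½(21.46+53.36)×4.4 = 164.6. Total P_a = 34.71+164.6 = 199.3 kN/m.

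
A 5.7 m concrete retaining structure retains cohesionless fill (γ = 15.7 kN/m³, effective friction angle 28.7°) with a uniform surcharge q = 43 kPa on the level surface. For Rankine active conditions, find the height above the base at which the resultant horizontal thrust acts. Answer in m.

K_a = 0.3511.
Triangular part P₁ = ½K_aγH² = 89.56 at H/3 = 1.900 m; rectangular part P₂ = K_a q H = 86.07 at H/2 = 2.850 m.
ȳ = (P₁·1.900 + P₂·2.850)/(P₁+P₂) = 2.366 m.

2.37 m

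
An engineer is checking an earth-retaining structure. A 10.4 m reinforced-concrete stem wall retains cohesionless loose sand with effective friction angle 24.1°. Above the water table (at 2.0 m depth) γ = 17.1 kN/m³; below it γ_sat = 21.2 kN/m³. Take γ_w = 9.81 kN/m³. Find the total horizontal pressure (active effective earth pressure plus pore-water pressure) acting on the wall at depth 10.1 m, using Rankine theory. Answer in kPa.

K_a = (1 − sin φ)/(1 + sin φ) = 0.4201.
γ' = 21.2 − 9.81 = 11.39 kN/m³.
Effective vertical stress at 10.1 m: σ'_v = 17.1×2.0 + 11.39×8.10 = 126.5 kPa.
σ'_h = K_a σ'_v = 0.4201 × 126.5 = 53.13 kPa; u = γ_w × 8.10 = 79.46 kPa.
Total σ_h = 53.13 + 79.46 = 132.6 kPa.

133 kPa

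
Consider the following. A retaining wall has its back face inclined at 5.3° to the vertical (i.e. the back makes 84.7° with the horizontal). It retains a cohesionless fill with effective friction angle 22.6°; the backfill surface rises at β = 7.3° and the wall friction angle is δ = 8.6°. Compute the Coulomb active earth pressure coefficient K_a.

0.501

K_a = sin²(α+φ) / [sin²α · sin(α−δ) · (1 + √{sin(φ+δ)sin(φ−β) / (sin(α−δ)sin(α+β))})²].
With α = 84.7°, φ = 22.6°, δ = 8.6°, β = 7.3°: K_a = 0.5007.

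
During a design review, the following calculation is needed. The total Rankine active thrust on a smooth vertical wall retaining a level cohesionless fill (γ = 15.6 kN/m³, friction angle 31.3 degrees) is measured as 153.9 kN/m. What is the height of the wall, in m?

7.90 m

K_a = 0.3162. P_a = ½ K_a γ H² ⇒ H = √(2P_a/(K_a γ)).
H = √(2×153.9/(0.3162×15.6)) = 7.899 m.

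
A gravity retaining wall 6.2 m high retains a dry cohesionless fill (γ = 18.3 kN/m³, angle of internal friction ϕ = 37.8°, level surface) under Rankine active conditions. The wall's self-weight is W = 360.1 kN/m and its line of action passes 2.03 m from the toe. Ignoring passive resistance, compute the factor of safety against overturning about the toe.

4.19

K_a = tan²(45° − 37.8°/2) = 0.2400.
P_a = ½K_aγH² = 0.5×0.2400×18.3×6.2² = 84.41 kN/m, acting at H/3 = 2.067 m above the base.
Overturning moment M_o = P_a × H/3 = 84.41 × 2.067 = 174.5.
Resisting moment M_r = W × 2.03 = 360.1 × 2.03 = 731.0.
FS_overturning = M_r/M_o = 731.0/174.5 = 4.190.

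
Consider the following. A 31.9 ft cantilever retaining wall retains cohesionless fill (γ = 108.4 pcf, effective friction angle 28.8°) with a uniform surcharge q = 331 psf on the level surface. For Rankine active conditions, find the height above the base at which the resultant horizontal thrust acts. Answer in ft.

K_a = 0.3498.
Triangular part P₁ = ½K_aγH² = 19290 at H/3 = 10.63 ft; rectangular part P₂ = K_a q H = 3693 at H/2 = 15.95 ft.
ȳ = (P₁·10.63 + P₂·15.95)/(P₁+P₂) = 11.49 ft.

11.5 ft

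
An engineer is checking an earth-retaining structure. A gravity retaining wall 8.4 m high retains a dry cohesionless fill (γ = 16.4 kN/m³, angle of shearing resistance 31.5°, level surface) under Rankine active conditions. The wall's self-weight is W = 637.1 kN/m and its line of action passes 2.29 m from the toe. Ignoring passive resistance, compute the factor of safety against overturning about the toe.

K_a = tan²(45° − 31.5°/2) = 0.3136.
P_a = ½K_aγH² = 0.5×0.3136×16.4×8.4² = 181.5 kN/m, acting at H/3 = 2.800 m above the base.
Overturning moment M_o = P_a × H/3 = 181.5 × 2.800 = 508.1.
Resisting moment M_r = W × 2.29 = 637.1 × 2.29 = 1459.
FS_overturning = M_r/M_o = 1459/508.1 = 2.871.

2.87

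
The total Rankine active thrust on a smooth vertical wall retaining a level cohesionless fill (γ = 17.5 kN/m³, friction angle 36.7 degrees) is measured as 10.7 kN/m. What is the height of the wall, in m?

K_a = 0.2519. P_a = ½ K_a γ H² ⇒ H = √(2P_a/(K_a γ)).
H = √(2×10.7/(0.2519×17.5)) = 2.203 m.

2.20 m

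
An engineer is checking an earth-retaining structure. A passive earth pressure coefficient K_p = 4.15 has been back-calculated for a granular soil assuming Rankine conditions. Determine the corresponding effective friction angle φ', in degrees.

K_p = (1+sin φ)/(1−sin φ) ⇒ sin φ = (K_p − 1)/(K_p + 1) = 0.6117.
φ = arcsin(0.6117) = 37.71°.

37.7°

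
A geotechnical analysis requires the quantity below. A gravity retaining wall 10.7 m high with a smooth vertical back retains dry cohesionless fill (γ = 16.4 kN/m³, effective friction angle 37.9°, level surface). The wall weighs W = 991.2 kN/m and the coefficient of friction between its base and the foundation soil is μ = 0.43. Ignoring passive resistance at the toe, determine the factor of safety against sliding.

1.90

K_a = tan²(45° − 37.9°/2) = 0.2389.
P_a = ½K_aγH² = 0.5×0.2389×16.4×10.7² = 224.3 kN/m, acting at H/3 = 3.567 m above the base.
FS_sliding = μW / P_a = 0.43×991.2 / 224.3 = 1.900.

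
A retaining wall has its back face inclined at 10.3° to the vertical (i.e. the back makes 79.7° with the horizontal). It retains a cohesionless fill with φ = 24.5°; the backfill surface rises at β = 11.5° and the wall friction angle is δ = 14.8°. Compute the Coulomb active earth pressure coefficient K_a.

0.550

K_a = sin²(α+φ) / [sin²α · sin(α−δ) · (1 + √{sin(φ+δ)sin(φ−β) / (sin(α−δ)sin(α+β))})²].
With α = 79.7°, φ = 24.5°, δ = 14.8°, β = 11.5°: K_a = 0.5496.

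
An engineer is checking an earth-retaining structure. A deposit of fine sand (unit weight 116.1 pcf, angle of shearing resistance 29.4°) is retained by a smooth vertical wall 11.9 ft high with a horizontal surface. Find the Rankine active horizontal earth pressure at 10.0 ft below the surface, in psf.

396 psf

K_a = (1 − sin φ)/(1 + sin φ) = 0.3415.
σ_h = K_a γ z = 0.3415 × 116.1 × 10.0 = 396.4 psf.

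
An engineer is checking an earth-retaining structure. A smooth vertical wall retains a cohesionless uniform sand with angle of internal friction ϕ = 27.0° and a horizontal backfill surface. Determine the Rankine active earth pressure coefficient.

K_a = (1 − sin φ)/(1 + sin φ) = (1 − sin 27.0°)/(1 + sin 27.0°) = 0.3755.

0.376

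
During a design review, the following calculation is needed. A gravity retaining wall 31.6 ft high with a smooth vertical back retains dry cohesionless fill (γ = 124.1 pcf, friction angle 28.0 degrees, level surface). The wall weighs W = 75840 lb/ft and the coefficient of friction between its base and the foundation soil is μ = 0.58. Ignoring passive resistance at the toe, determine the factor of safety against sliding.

K_a = tan²(45° − 28.0°/2) = 0.3610.
P_a = ½K_aγH² = 0.5×0.3610×124.1×31.6² = 22370 lb/ft, acting at H/3 = 10.53 ft above the base.
FS_sliding = μW / P_a = 0.58×75840 / 22370 = 1.966.

1.97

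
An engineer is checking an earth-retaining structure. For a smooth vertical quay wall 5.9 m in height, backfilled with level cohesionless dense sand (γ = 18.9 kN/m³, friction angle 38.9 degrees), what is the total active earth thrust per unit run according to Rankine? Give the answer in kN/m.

K_a = tan²(45° − φ/2) = 0.2285.
P_a = ½ K_a γ H² = 0.5 × 0.2285 × 18.9 × 5.9² = 75.18 kN/m.

75.2 kN/m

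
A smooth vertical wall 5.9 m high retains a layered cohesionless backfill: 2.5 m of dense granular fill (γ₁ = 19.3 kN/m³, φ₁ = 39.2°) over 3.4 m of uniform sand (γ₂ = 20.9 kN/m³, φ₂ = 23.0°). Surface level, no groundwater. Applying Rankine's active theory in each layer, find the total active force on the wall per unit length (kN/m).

138 kN/m

K_a1 = tan²(45°−39.2°/2) = 0.2255; K_a2 = tan²(45°−23.0°/2) = 0.4381.
Layer 1: σ at base = K_a1 γ₁ h₁ = 10.88 kPa; P₁ = ½×10.88×2.5 = 13.60.
Layer 2: σ_v at top = γ₁h₁ = 48.25; σ_h top = K_a2×48.25 = 21.14; σ_h base = K_a2×(48.25+20.9×3.4) = 52.27.
P₂ = ½(21.14+52.27)×3.4 = 124.8. Total P_a = 13.60+124.8 = 138.4 kN/m.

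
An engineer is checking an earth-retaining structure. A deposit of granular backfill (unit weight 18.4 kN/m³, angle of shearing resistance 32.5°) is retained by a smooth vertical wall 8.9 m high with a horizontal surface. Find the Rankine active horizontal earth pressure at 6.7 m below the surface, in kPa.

37.1 kPa

K_a = (1 − sin φ)/(1 + sin φ) = 0.3010.
σ_h = K_a γ z = 0.3010 × 18.4 × 6.7 = 37.11 kPa.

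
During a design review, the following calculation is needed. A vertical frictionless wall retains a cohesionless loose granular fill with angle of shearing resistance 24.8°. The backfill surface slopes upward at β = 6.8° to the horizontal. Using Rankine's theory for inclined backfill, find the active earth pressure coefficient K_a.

K_a = cos β · (cos β − √(cos²β − cos²φ)) / (cos β + √(cos²β − cos²φ)).
cos β = 0.9930, cos φ = 0.9078, √(cos²β − cos²φ) = 0.4024.
K_a = 0.9930 × (0.9930 − 0.4024)/(0.9930 + 0.4024) = 0.4203.

0.420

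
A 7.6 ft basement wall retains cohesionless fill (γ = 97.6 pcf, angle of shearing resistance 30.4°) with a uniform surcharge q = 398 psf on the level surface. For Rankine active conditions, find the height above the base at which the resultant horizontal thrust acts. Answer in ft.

3.19 ft

K_a = 0.3280.
Triangular part P₁ = ½K_aγH² = 924.5 at H/3 = 2.533 ft; rectangular part P₂ = K_a q H = 992.1 at H/2 = 3.800 ft.
ȳ = (P₁·2.533 + P₂·3.800)/(P₁+P₂) = 3.189 ft.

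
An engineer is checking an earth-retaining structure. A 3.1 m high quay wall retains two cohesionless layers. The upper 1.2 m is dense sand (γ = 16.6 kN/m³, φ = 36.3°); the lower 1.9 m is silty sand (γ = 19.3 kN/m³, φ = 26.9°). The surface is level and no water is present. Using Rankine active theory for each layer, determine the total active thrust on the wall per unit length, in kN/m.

K_a1 = tan²(45°−36.3°/2) = 0.2563; K_a2 = tan²(45°−26.9°/2) = 0.3770.
Layer 1: σ at base = K_a1 γ₁ h₁ = 5.105 kPa; P₁ = ½×5.105×1.2 = 3.063.
Layer 2: σ_v at top = γ₁h₁ = 19.92; σ_h top = K_a2×19.92 = 7.510; σ_h base = K_a2×(19.92+19.3×1.9) = 21.33.
P₂ = ½(7.510+21.33)×1.9 = 27.40. Total P_a = 3.063+27.40 = 30.46 kN/m.

30.5 kN/m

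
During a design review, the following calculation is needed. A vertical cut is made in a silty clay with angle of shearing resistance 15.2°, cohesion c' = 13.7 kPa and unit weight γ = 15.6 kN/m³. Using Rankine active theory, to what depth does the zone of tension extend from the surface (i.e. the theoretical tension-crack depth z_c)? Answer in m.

2.30 m

K_a = tan²(45° − 15.2°/2) = 0.5845; √K_a = 0.7646.
The active pressure is zero where K_a γ z = 2c√K_a, so z_c = 2c/(γ√K_a) = 2×13.7/(15.6×0.7646) = 2.297 m.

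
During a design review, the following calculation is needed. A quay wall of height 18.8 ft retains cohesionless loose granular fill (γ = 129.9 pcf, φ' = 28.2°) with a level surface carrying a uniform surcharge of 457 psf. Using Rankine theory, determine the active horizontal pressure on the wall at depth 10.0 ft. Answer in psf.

629 psf

K_a = (1 − sin φ)/(1 + sin φ) = 0.3582.
σ_v = γz + q = 129.9 × 10.0 + 457 = 1756 psf.
σ_h = K_a σ_v = 0.3582 × 1756 = 629.0 psf.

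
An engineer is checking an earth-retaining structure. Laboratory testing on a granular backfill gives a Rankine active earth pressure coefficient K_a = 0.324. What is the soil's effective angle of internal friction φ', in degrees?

30.7°

K_a = tan²(45° − φ/2) ⇒ 45° − φ/2 = arctan(√0.324) = 29.65°.
φ = 2(45° − 29.65°) = 30.70°.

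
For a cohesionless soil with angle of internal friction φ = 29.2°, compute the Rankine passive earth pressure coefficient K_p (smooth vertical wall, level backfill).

2.91

K_p = (1 + sin φ)/(1 − sin φ) = tan²(45° + 29.2°/2) = 2.905.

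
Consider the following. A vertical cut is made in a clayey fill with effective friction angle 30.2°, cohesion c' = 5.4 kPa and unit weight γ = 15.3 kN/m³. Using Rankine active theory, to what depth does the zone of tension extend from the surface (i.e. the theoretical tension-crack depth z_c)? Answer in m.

K_a = tan²(45° − 30.2°/2) = 0.3307; √K_a = 0.5750.
The active pressure is zero where K_a γ z = 2c√K_a, so z_c = 2c/(γ√K_a) = 2×5.4/(15.3×0.5750) = 1.228 m.

1.23 m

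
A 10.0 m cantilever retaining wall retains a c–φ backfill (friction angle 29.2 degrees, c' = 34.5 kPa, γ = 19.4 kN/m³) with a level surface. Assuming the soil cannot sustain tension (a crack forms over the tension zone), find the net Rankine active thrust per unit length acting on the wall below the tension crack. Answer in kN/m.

K_a = 0.3442; √K_a = 0.5867.
Tension-crack depth z_c = 2c/(γ√K_a) = 2×34.5/(19.4×0.5867) = 6.062 m.
σ_a at base = K_a γ H − 2c√K_a = 0.3442×19.4×10.0 − 2×34.5×0.5867 = 26.30 kPa.
P_a = ½ × 26.30 × (H − z_c) = 0.5×26.30×3.938 = 51.77 kN/m.

51.8 kN/m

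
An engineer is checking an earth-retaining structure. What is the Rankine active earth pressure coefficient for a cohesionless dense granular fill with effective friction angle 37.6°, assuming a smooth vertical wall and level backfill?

0.242

K_a = tan²(45° − φ/2) = tan²(26.20°) = 0.2421.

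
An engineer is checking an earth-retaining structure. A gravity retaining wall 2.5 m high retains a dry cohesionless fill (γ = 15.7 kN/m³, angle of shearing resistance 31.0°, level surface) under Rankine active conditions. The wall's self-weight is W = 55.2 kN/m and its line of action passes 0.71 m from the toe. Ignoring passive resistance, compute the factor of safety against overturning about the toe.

2.99

K_a = tan²(45° − 31.0°/2) = 0.3201.
P_a = ½K_aγH² = 0.5×0.3201×15.7×2.5² = 15.70 kN/m, acting at H/3 = 0.8333 m above the base.
Overturning moment M_o = P_a × H/3 = 15.70 × 0.8333 = 13.09.
Resisting moment M_r = W × 0.71 = 55.2 × 0.71 = 39.19.
FS_overturning = M_r/M_o = 39.19/13.09 = 2.995.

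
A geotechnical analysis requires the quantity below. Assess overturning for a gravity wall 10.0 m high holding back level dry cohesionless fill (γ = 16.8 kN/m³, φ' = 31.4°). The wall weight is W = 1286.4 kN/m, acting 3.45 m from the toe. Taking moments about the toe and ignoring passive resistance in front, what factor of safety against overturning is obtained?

K_a = tan²(45° − 31.4°/2) = 0.3149.
P_a = ½K_aγH² = 0.5×0.3149×16.8×10.0² = 264.5 kN/m, acting at H/3 = 3.333 m above the base.
Overturning moment M_o = P_a × H/3 = 264.5 × 3.333 = 881.8.
Resisting moment M_r = W × 3.45 = 1286.4 × 3.45 = 4438.
FS_overturning = M_r/M_o = 4438/881.8 = 5.033.

5.03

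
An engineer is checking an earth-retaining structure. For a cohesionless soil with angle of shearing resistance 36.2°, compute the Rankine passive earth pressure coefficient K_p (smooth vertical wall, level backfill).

3.89

K_p = (1 + sin φ)/(1 − sin φ) = tan²(45° + 36.2°/2) = 3.885.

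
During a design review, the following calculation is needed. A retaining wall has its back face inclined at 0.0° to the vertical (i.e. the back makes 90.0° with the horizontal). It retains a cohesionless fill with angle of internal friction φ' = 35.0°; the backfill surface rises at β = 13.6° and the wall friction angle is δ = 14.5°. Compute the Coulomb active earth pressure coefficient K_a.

0.291

K_a = sin²(α+φ) / [sin²α · sin(α−δ) · (1 + √{sin(φ+δ)sin(φ−β) / (sin(α−δ)sin(α+β))})²].
With α = 90.0°, φ = 35.0°, δ = 14.5°, β = 13.6°: K_a = 0.2911.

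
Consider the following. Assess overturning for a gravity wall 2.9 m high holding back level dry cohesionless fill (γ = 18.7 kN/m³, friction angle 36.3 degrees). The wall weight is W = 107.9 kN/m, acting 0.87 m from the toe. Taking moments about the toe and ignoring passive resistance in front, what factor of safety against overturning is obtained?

K_a = tan²(45° − 36.3°/2) = 0.2563.
P_a = ½K_aγH² = 0.5×0.2563×18.7×2.9² = 20.15 kN/m, acting at H/3 = 0.9667 m above the base.
Overturning moment M_o = P_a × H/3 = 20.15 × 0.9667 = 19.48.
Resisting moment M_r = W × 0.87 = 107.9 × 0.87 = 93.87.
FS_overturning = M_r/M_o = 93.87/19.48 = 4.819.

4.82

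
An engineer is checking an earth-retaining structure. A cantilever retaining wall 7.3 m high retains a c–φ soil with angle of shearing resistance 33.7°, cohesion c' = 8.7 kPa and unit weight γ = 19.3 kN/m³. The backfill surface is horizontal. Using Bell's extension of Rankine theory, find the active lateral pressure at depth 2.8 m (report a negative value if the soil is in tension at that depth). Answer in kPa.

6.16 kPa

K_a = (1 − sin φ)/(1 + sin φ) = 0.2863.
σ_a = K_a γ z − 2c√K_a = 0.2863×19.3×2.8 − 2×8.7×0.5351 = 6.162 kPa.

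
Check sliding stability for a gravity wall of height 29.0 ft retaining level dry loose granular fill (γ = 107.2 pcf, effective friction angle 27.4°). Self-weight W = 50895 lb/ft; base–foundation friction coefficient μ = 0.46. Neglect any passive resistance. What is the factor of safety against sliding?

K_a = tan²(45° − 27.4°/2) = 0.3697.
P_a = ½K_aγH² = 0.5×0.3697×107.2×29.0² = 16660 lb/ft, acting at H/3 = 9.667 ft above the base.
FS_sliding = μW / P_a = 0.46×50895 / 16660 = 1.405.

1.40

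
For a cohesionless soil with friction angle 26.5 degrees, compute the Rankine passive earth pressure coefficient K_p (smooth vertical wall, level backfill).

2.61

K_p = (1 + sin φ)/(1 − sin φ) = tan²(45° + 26.5°/2) = 2.611.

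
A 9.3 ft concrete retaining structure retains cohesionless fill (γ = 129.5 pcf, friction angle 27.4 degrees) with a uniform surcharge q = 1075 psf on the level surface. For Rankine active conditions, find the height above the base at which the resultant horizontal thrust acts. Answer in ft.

K_a = 0.3697.
Triangular part P₁ = ½K_aγH² = 2070 at H/3 = 3.100 ft; rectangular part P₂ = K_a q H = 3696 at H/2 = 4.650 ft.
ȳ = (P₁·3.100 + P₂·4.650)/(P₁+P₂) = 4.093 ft.

4.09 ft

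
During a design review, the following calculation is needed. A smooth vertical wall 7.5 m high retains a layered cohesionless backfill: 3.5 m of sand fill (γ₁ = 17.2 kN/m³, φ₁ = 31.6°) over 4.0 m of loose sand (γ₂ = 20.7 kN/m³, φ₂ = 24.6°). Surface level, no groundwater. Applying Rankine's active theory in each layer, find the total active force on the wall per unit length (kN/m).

K_a1 = tan²(45°−31.6°/2) = 0.3123; K_a2 = tan²(45°−24.6°/2) = 0.4121.
Layer 1: σ at base = K_a1 γ₁ h₁ = 18.80 kPa; P₁ = ½×18.80×3.5 = 32.91.
Layer 2: σ_v at top = γ₁h₁ = 60.20; σ_h top = K_a2×60.20 = 24.81; σ_h base = K_a2×(60.20+20.7×4.0) = 58.94.
P₂ = ½(24.81+58.94)×4.0 = 167.5. Total P_a = 32.91+167.5 = 200.4 kN/m.

200 kN/m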